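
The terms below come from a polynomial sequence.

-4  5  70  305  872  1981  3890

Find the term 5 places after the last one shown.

Δ: 9, 65, 235, 567, 1109, 1909
Δ²: 56, 170, 332, 542, 800
Δ³: 114, 162, 210, 258
Δ⁴: 48, 48, 48
Constant fourth difference = 48, so extend:
258 + 48 = 306;  800 + 306 = 1106;  1909 + 1106 = 3015;  3890 + 3015 = 6905
306 + 48 = 354;  1106 + 354 = 1460;  3015 + 1460 = 4475;  6905 + 4475 = 11380
354 + 48 = 402;  1460 + 402 = 1862;  4475 + 1862 = 6337;  11380 + 6337 = 17717
402 + 48 = 450;  1862 + 450 = 2312;  6337 + 2312 = 8649;  17717 + 8649 = 26366
450 + 48 = 498;  2312 + 498 = 2810;  8649 + 2810 = 11459;  26366 + 11459 = 37825

37825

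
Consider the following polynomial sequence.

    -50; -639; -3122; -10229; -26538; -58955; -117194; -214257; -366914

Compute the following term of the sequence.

Δ: -589, -2483, -7107, -16309, -32417, -58239, -97063, -152657
Δ²: -1894, -4624, -9202, -16108, -25822, -38824, -55594
Δ³: -2730, -4578, -6906, -9714, -13002, -16770
Δ⁴: -1848, -2328, -2808, -3288, -3768
Δ⁵: -480, -480, -480, -480
Constant fifth difference = -480, so extend:
-3768 − 480 = -4248;  -16770 − 4248 = -21018;  -55594 − 21018 = -76612;  -152657 − 76612 = -229269;  -366914 − 229269 = -596183

-596183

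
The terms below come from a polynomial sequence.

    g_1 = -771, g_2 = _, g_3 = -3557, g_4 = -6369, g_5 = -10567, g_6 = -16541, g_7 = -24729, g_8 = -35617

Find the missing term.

Using the last 6 terms:
First differences: -2812  -4198  -5974  -8188  -10888
Second differences: -1386  -1776  -2214  -2700
Third differences: -390  -438  -486
Fourth differences: -48  -48
Constant fourth difference = -48.
Extend backward: -390 + 48 = -342;  -1386 + 342 = -1044;  -2812 + 1044 = -1768;  -3557 + 1768 = -1789

-1789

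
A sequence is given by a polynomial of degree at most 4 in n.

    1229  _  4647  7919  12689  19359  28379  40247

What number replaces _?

Using the last 6 terms:
Δ: 3272, 4770, 6670, 9020, 11868
Δ²: 1498, 1900, 2350, 2848
Δ³: 402, 450, 498
Δ⁴: 48, 48
Constant fourth difference = 48.
Extend backward: 402 − 48 = 354;  1498 − 354 = 1144;  3272 − 1144 = 2128;  4647 − 2128 = 2519

2519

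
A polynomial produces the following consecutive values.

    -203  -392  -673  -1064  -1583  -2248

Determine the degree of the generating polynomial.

First differences: -189, -281, -391, -519, -665
Second differences: -92, -110, -128, -146
Third differences: -18, -18, -18
The third differences are constant, so the polynomial has degree 3.

3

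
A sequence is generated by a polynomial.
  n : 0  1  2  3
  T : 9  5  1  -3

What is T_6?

-4, -4, -4
Constant first difference = -4, so extend:
-3 − 4 = -7
-7 − 4 = -11
-11 − 4 = -15

-15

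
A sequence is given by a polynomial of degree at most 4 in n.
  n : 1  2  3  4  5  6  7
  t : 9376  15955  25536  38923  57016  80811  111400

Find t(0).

Δ: 6579  9581  13387  18093  23795  30589
Δ²: 3002  3806  4706  5702  6794
Δ³: 804  900  996  1092
Δ⁴: 96  96  96
The fourth differences are constant at 96.
Work back: 804 − 96 = 708;  3002 − 708 = 2294;  6579 − 2294 = 4285;  9376 − 4285 = 5091

5091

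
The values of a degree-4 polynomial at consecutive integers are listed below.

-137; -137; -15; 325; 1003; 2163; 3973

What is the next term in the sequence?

6625

Δ: 0 , 122 , 340 , 678 , 1160 , 1810
Δ²: 122 , 218 , 338 , 482 , 650
Δ³: 96 , 120 , 144 , 168
Δ⁴: 24 , 24 , 24
Constant fourth difference = 24, so extend:
168 + 24 = 192;  650 + 192 = 842;  1810 + 842 = 2652;  3973 + 2652 = 6625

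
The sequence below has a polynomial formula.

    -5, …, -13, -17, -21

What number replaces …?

-9

Using the last 3 terms:
-4, -4
Constant first difference = -4.
Extend backward: -13 + 4 = -9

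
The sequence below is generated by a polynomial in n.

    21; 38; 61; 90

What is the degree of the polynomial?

2

D1: 17, 23, 29
D2: 6, 6
The second differences are constant, so the polynomial has degree 2.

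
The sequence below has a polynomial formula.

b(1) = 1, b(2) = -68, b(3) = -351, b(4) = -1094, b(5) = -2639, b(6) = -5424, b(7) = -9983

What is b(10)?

-41084

D1: -69, -283, -743, -1545, -2785, -4559
D2: -214, -460, -802, -1240, -1774
D3: -246, -342, -438, -534
D4: -96, -96, -96
Fourth differences constant at -96.
-534 − 96 = -630;  -1774 − 630 = -2404;  -4559 − 2404 = -6963;  -9983 − 6963 = -16946
-630 − 96 = -726;  -2404 − 726 = -3130;  -6963 − 3130 = -10093;  -16946 − 10093 = -27039
-726 − 96 = -822;  -3130 − 822 = -3952;  -10093 − 3952 = -14045;  -27039 − 14045 = -41084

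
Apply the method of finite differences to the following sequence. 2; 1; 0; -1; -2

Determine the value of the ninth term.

-1, -1, -1, -1
The first differences are constant (-1).
-2 − 1 = -3
-3 − 1 = -4
-4 − 1 = -5
-5 − 1 = -6

-6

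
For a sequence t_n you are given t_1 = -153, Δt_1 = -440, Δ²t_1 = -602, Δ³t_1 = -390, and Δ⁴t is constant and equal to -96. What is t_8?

Build the table forward from the leading diagonal:
Fourth differences: -96, -96, -96, -96, -96, -96, -96, -96
Third differences: -390, -486, -582, -678, -774, -870, -966, -1062
Second differences: -602, -992, -1478, -2060, -2738, -3512, -4382, -5348
First differences: -440, -1042, -2034, -3512, -5572, -8310, -11822, -16204
t: -153, -593, -1635, -3669, -7181, -12753, -21063, -32885

-32885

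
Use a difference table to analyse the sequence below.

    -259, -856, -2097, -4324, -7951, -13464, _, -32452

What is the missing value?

Using the first 6 terms:
First differences: -597  -1241  -2227  -3627  -5513
Second differences: -644  -986  -1400  -1886
Third differences: -342  -414  -486
Fourth differences: -72  -72
Constant fourth difference = -72.
Extend forward: -486 − 72 = -558;  -1886 − 558 = -2444;  -5513 − 2444 = -7957;  -13464 − 7957 = -21421

-21421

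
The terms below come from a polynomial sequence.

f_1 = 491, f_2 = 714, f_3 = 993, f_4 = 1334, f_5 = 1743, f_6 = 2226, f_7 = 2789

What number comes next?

3438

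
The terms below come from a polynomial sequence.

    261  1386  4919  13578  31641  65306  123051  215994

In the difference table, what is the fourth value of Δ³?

Δ: 1125, 3533, 8659, 18063, 33665, 57745, 92943
Δ²: 2408, 5126, 9404, 15602, 24080, 35198
Δ³: 2718, 4278, 6198, 8478, 11118
Δ⁴: 1560, 1920, 2280, 2640
Δ⁵: 360, 360, 360

8478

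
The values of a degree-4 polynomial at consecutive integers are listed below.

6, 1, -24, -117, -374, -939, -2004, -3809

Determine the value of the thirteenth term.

First differences: -5  -25  -93  -257  -565  -1065  -1805
Second differences: -20  -68  -164  -308  -500  -740
Third differences: -48  -96  -144  -192  -240
Fourth differences: -48  -48  -48  -48
The fourth differences are constant (-48).
-240 − 48 = -288;  -740 − 288 = -1028;  -1805 − 1028 = -2833;  -3809 − 2833 = -6642
-288 − 48 = -336;  -1028 − 336 = -1364;  -2833 − 1364 = -4197;  -6642 − 4197 = -10839
-336 − 48 = -384;  -1364 − 384 = -1748;  -4197 − 1748 = -5945;  -10839 − 5945 = -16784
-384 − 48 = -432;  -1748 − 432 = -2180;  -5945 − 2180 = -8125;  -16784 − 8125 = -24909
-432 − 48 = -480;  -2180 − 480 = -2660;  -8125 − 2660 = -10785;  -24909 − 10785 = -35694

-35694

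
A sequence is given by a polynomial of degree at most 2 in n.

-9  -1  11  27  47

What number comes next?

71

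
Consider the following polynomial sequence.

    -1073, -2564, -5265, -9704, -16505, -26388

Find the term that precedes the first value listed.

-360

First differences: -1491, -2701, -4439, -6801, -9883
Second differences: -1210, -1738, -2362, -3082
Third differences: -528, -624, -720
Fourth differences: -96, -96
The fourth differences are constant at -96.
Work back: -528 + 96 = -432;  -1210 + 432 = -778;  -1491 + 778 = -713;  -1073 + 713 = -360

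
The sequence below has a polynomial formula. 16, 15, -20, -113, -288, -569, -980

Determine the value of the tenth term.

-1 , -35 , -93 , -175 , -281 , -411
-34 , -58 , -82 , -106 , -130
-24 , -24 , -24 , -24
Constant third difference = -24, so extend:
-130 − 24 = -154;  -411 − 154 = -565;  -980 − 565 = -1545
-154 − 24 = -178;  -565 − 178 = -743;  -1545 − 743 = -2288
-178 − 24 = -202;  -743 − 202 = -945;  -2288 − 945 = -3233

-3233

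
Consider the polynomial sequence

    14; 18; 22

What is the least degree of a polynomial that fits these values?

1

4, 4
The first differences are constant, so the polynomial has degree 1.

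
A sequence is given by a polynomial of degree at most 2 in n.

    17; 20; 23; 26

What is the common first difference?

D1: 3, 3, 3

3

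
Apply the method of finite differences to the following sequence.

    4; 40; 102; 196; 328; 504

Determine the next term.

730

36 , 62 , 94 , 132 , 176
26 , 32 , 38 , 44
6 , 6 , 6
Third differences constant at 6.
44 + 6 = 50;  176 + 50 = 226;  504 + 226 = 730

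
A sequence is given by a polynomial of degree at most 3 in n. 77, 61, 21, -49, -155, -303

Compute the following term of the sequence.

-499

D1: -16, -40, -70, -106, -148
D2: -24, -30, -36, -42
D3: -6, -6, -6
Constant third difference = -6, so extend:
-42 − 6 = -48;  -148 − 48 = -196;  -303 − 196 = -499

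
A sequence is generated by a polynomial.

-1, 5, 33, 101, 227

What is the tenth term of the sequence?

2357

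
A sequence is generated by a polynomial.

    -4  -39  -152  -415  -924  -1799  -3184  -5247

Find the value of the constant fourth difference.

Δ: -35, -113, -263, -509, -875, -1385, -2063
Δ²: -78, -150, -246, -366, -510, -678
Δ³: -72, -96, -120, -144, -168
Δ⁴: -24, -24, -24, -24

-24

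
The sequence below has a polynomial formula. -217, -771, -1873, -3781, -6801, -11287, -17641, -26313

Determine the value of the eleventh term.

-71457

First differences: -554, -1102, -1908, -3020, -4486, -6354, -8672
Second differences: -548, -806, -1112, -1466, -1868, -2318
Third differences: -258, -306, -354, -402, -450
Fourth differences: -48, -48, -48, -48
Fourth differences constant at -48.
-450 − 48 = -498;  -2318 − 498 = -2816;  -8672 − 2816 = -11488;  -26313 − 11488 = -37801
-498 − 48 = -546;  -2816 − 546 = -3362;  -11488 − 3362 = -14850;  -37801 − 14850 = -52651
-546 − 48 = -594;  -3362 − 594 = -3956;  -14850 − 3956 = -18806;  -52651 − 18806 = -71457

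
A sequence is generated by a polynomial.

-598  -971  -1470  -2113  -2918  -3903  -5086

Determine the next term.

-6485

D1: -373  -499  -643  -805  -985  -1183
D2: -126  -144  -162  -180  -198
D3: -18  -18  -18  -18
The third differences are constant (-18).
-198 − 18 = -216;  -1183 − 216 = -1399;  -5086 − 1399 = -6485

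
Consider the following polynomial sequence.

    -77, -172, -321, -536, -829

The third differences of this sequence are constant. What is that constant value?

-12

Δ: -95, -149, -215, -293
Δ²: -54, -66, -78
Δ³: -12, -12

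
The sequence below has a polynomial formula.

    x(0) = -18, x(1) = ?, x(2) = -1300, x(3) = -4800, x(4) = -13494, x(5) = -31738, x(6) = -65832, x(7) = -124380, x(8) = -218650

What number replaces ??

Using the last 7 terms:
-3500, -8694, -18244, -34094, -58548, -94270
-5194, -9550, -15850, -24454, -35722
-4356, -6300, -8604, -11268
-1944, -2304, -2664
-360, -360
Constant fifth difference = -360.
Extend backward: -1944 + 360 = -1584;  -4356 + 1584 = -2772;  -5194 + 2772 = -2422;  -3500 + 2422 = -1078;  -1300 + 1078 = -222

-222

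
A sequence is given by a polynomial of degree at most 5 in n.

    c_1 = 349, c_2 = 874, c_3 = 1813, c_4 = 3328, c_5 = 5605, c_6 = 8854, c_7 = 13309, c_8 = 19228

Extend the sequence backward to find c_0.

100

First differences: 525, 939, 1515, 2277, 3249, 4455, 5919
Second differences: 414, 576, 762, 972, 1206, 1464
Third differences: 162, 186, 210, 234, 258
Fourth differences: 24, 24, 24, 24
The fourth differences are constant at 24.
Work back: 162 − 24 = 138;  414 − 138 = 276;  525 − 276 = 249;  349 − 249 = 100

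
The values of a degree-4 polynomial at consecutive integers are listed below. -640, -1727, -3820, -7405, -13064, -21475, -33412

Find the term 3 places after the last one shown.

-99559

-1087 , -2093 , -3585 , -5659 , -8411 , -11937
-1006 , -1492 , -2074 , -2752 , -3526
-486 , -582 , -678 , -774
-96 , -96 , -96
Fourth differences constant at -96.
-774 − 96 = -870;  -3526 − 870 = -4396;  -11937 − 4396 = -16333;  -33412 − 16333 = -49745
-870 − 96 = -966;  -4396 − 966 = -5362;  -16333 − 5362 = -21695;  -49745 − 21695 = -71440
-966 − 96 = -1062;  -5362 − 1062 = -6424;  -21695 − 6424 = -28119;  -71440 − 28119 = -99559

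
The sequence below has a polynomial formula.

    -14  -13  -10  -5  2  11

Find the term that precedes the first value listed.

-13

1, 3, 5, 7, 9
2, 2, 2, 2
The second differences are constant at 2.
Work back: 1 − 2 = -1;  -14 + 1 = -13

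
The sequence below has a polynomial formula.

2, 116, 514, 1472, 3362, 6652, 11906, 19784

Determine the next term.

114, 398, 958, 1890, 3290, 5254, 7878
284, 560, 932, 1400, 1964, 2624
276, 372, 468, 564, 660
96, 96, 96, 96
Constant fourth difference = 96, so extend:
660 + 96 = 756;  2624 + 756 = 3380;  7878 + 3380 = 11258;  19784 + 11258 = 31042

31042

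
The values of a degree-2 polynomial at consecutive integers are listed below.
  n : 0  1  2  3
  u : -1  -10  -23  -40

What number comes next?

-61

D1: -9, -13, -17
D2: -4, -4
Second differences constant at -4.
-17 − 4 = -21;  -40 − 21 = -61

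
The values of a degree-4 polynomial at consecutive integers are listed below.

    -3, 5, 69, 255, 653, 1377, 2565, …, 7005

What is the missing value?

4379

Using the first 7 terms:
8  64  186  398  724  1188
56  122  212  326  464
66  90  114  138
24  24  24
Constant fourth difference = 24.
Extend forward: 138 + 24 = 162;  464 + 162 = 626;  1188 + 626 = 1814;  2565 + 1814 = 4379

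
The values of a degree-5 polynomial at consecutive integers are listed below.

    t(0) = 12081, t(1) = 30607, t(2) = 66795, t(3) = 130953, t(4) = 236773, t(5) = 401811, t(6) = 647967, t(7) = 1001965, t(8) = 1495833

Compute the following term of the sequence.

Δ: 18526, 36188, 64158, 105820, 165038, 246156, 353998, 493868
Δ²: 17662, 27970, 41662, 59218, 81118, 107842, 139870
Δ³: 10308, 13692, 17556, 21900, 26724, 32028
Δ⁴: 3384, 3864, 4344, 4824, 5304
Δ⁵: 480, 480, 480, 480
Constant fifth difference = 480, so extend:
5304 + 480 = 5784;  32028 + 5784 = 37812;  139870 + 37812 = 177682;  493868 + 177682 = 671550;  1495833 + 671550 = 2167383

2167383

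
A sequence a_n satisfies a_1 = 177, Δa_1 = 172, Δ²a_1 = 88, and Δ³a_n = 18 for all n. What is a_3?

609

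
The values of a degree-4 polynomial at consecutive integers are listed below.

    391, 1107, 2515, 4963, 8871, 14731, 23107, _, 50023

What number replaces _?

34635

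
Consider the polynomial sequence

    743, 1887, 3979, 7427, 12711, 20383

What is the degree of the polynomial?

4

Δ: 1144, 2092, 3448, 5284, 7672
Δ²: 948, 1356, 1836, 2388
Δ³: 408, 480, 552
Δ⁴: 72, 72
The fourth differences are constant, so the polynomial has degree 4.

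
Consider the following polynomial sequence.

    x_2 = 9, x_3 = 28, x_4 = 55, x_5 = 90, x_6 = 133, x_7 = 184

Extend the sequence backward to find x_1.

-2

First differences: 19, 27, 35, 43, 51
Second differences: 8, 8, 8, 8
The second differences are constant at 8.
Work back: 19 − 8 = 11;  9 − 11 = -2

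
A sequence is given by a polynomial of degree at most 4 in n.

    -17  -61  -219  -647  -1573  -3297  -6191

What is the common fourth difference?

Δ: -44, -158, -428, -926, -1724, -2894
Δ²: -114, -270, -498, -798, -1170
Δ³: -156, -228, -300, -372
Δ⁴: -72, -72, -72

-72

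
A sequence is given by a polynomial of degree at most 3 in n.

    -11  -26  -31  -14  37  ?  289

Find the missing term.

Using the first 5 terms:
D1: -15, -5, 17, 51
D2: 10, 22, 34
D3: 12, 12
Constant third difference = 12.
Extend forward: 34 + 12 = 46;  51 + 46 = 97;  37 + 97 = 134

134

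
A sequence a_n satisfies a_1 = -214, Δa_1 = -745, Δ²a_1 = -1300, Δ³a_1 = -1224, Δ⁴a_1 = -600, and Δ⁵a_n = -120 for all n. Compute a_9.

-159838

Build the table forward from the leading diagonal:
D5: -120, -120, -120, -120, -120, -120, -120, -120, -120
D4: -600, -720, -840, -960, -1080, -1200, -1320, -1440, -1560
D3: -1224, -1824, -2544, -3384, -4344, -5424, -6624, -7944, -9384
D2: -1300, -2524, -4348, -6892, -10276, -14620, -20044, -26668, -34612
D1: -745, -2045, -4569, -8917, -15809, -26085, -40705, -60749, -87417
a: -214, -959, -3004, -7573, -16490, -32299, -58384, -99089, -159838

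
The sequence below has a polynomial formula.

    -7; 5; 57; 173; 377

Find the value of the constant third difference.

Δ: 12, 52, 116, 204
Δ²: 40, 64, 88
Δ³: 24, 24

24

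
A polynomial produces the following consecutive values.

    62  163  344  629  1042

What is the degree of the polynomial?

3

Δ: 101, 181, 285, 413
Δ²: 80, 104, 128
Δ³: 24, 24
The third differences are constant, so the polynomial has degree 3.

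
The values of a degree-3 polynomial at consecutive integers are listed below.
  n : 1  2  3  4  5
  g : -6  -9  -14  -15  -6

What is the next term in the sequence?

Δ: -3, -5, -1, 9
Δ²: -2, 4, 10
Δ³: 6, 6
Constant third difference = 6, so extend:
10 + 6 = 16;  9 + 16 = 25;  -6 + 25 = 19

19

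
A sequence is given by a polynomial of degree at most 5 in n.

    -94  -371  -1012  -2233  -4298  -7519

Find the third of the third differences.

First differences: -277, -641, -1221, -2065, -3221
Second differences: -364, -580, -844, -1156
Third differences: -216, -264, -312
Fourth differences: -48, -48

-312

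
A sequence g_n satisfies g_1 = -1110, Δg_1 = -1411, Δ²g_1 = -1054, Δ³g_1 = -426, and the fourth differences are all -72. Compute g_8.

Build the table forward from the leading diagonal:
Δ⁴: -72  -72  -72  -72  -72  -72  -72  -72
Δ³: -426  -498  -570  -642  -714  -786  -858  -930
Δ²: -1054  -1480  -1978  -2548  -3190  -3904  -4690  -5548
Δ: -1411  -2465  -3945  -5923  -8471  -11661  -15565  -20255
g: -1110  -2521  -4986  -8931  -14854  -23325  -34986  -50551

-50551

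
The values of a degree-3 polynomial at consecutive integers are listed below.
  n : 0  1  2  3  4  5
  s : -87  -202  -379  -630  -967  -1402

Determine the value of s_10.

-5467

-115, -177, -251, -337, -435
-62, -74, -86, -98
-12, -12, -12
Third differences constant at -12.
-98 − 12 = -110;  -435 − 110 = -545;  -1402 − 545 = -1947
-110 − 12 = -122;  -545 − 122 = -667;  -1947 − 667 = -2614
-122 − 12 = -134;  -667 − 134 = -801;  -2614 − 801 = -3415
-134 − 12 = -146;  -801 − 146 = -947;  -3415 − 947 = -4362
-146 − 12 = -158;  -947 − 158 = -1105;  -4362 − 1105 = -5467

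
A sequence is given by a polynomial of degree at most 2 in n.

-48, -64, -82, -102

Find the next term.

-124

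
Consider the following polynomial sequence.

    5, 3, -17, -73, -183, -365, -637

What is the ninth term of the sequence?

-1523

-2, -20, -56, -110, -182, -272
-18, -36, -54, -72, -90
-18, -18, -18, -18
Constant third difference = -18, so extend:
-90 − 18 = -108;  -272 − 108 = -380;  -637 − 380 = -1017
-108 − 18 = -126;  -380 − 126 = -506;  -1017 − 506 = -1523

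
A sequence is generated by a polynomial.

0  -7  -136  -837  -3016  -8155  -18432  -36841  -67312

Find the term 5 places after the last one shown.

-618787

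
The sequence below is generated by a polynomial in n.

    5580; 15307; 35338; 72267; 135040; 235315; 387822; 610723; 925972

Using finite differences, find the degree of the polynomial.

5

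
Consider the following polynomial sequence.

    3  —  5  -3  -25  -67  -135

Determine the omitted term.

5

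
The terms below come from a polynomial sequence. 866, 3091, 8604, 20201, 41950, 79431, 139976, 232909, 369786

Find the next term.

D1: 2225  5513  11597  21749  37481  60545  92933  136877
D2: 3288  6084  10152  15732  23064  32388  43944
D3: 2796  4068  5580  7332  9324  11556
D4: 1272  1512  1752  1992  2232
D5: 240  240  240  240
Constant fifth difference = 240, so extend:
2232 + 240 = 2472;  11556 + 2472 = 14028;  43944 + 14028 = 57972;  136877 + 57972 = 194849;  369786 + 194849 = 564635

564635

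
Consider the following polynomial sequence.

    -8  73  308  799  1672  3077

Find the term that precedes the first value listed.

-13

81  235  491  873  1405
154  256  382  532
102  126  150
24  24
The fourth differences are constant at 24.
Work back: 102 − 24 = 78;  154 − 78 = 76;  81 − 76 = 5;  -8 − 5 = -13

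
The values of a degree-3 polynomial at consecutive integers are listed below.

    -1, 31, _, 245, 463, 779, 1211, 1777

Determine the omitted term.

107

Using the last 5 terms:
Δ: 218, 316, 432, 566
Δ²: 98, 116, 134
Δ³: 18, 18
Constant third difference = 18.
Extend backward: 98 − 18 = 80;  218 − 80 = 138;  245 − 138 = 107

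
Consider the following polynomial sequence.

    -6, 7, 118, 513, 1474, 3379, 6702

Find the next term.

12013

D1: 13, 111, 395, 961, 1905, 3323
D2: 98, 284, 566, 944, 1418
D3: 186, 282, 378, 474
D4: 96, 96, 96
Constant fourth difference = 96, so extend:
474 + 96 = 570;  1418 + 570 = 1988;  3323 + 1988 = 5311;  6702 + 5311 = 12013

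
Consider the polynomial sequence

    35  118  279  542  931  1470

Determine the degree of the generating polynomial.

D1: 83, 161, 263, 389, 539
D2: 78, 102, 126, 150
D3: 24, 24, 24
The third differences are constant, so the polynomial has degree 3.

3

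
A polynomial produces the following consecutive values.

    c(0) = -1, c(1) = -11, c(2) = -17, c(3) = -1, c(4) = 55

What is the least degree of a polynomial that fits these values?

Δ: -10, -6, 16, 56
Δ²: 4, 22, 40
Δ³: 18, 18
The third differences are constant, so the polynomial has degree 3.

3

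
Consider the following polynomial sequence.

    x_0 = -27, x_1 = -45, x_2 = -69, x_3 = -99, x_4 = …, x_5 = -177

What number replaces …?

Using the first 4 terms:
First differences: -18, -24, -30
Second differences: -6, -6
Constant second difference = -6.
Extend forward: -30 − 6 = -36;  -99 − 36 = -135

-135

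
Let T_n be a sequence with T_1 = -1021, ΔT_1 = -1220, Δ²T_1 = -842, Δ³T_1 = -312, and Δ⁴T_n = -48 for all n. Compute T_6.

Build the table forward from the leading diagonal:
D4: -48  -48  -48  -48  -48  -48
D3: -312  -360  -408  -456  -504  -552
D2: -842  -1154  -1514  -1922  -2378  -2882
D1: -1220  -2062  -3216  -4730  -6652  -9030
T: -1021  -2241  -4303  -7519  -12249  -18901

-18901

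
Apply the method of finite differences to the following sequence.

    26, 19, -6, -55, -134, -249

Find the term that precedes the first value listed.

21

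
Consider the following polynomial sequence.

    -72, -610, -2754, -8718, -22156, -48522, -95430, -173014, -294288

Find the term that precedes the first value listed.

-6

Δ: -538  -2144  -5964  -13438  -26366  -46908  -77584  -121274
Δ²: -1606  -3820  -7474  -12928  -20542  -30676  -43690
Δ³: -2214  -3654  -5454  -7614  -10134  -13014
Δ⁴: -1440  -1800  -2160  -2520  -2880
Δ⁵: -360  -360  -360  -360
The fifth differences are constant at -360.
Work back: -1440 + 360 = -1080;  -2214 + 1080 = -1134;  -1606 + 1134 = -472;  -538 + 472 = -66;  -72 + 66 = -6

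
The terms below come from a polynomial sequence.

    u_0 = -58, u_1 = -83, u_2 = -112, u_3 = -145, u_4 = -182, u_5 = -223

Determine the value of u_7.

-317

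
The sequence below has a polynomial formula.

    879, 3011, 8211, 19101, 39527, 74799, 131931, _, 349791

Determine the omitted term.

219881

Using the first 7 terms:
2132, 5200, 10890, 20426, 35272, 57132
3068, 5690, 9536, 14846, 21860
2622, 3846, 5310, 7014
1224, 1464, 1704
240, 240
Constant fifth difference = 240.
Extend forward: 1704 + 240 = 1944;  7014 + 1944 = 8958;  21860 + 8958 = 30818;  57132 + 30818 = 87950;  131931 + 87950 = 219881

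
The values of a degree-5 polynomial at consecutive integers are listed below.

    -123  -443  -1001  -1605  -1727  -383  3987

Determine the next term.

13639

D1: -320, -558, -604, -122, 1344, 4370
D2: -238, -46, 482, 1466, 3026
D3: 192, 528, 984, 1560
D4: 336, 456, 576
D5: 120, 120
Constant fifth difference = 120, so extend:
576 + 120 = 696;  1560 + 696 = 2256;  3026 + 2256 = 5282;  4370 + 5282 = 9652;  3987 + 9652 = 13639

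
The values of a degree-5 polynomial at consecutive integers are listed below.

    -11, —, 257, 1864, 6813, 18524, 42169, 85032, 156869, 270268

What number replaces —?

Using the last 8 terms:
D1: 1607, 4949, 11711, 23645, 42863, 71837, 113399
D2: 3342, 6762, 11934, 19218, 28974, 41562
D3: 3420, 5172, 7284, 9756, 12588
D4: 1752, 2112, 2472, 2832
D5: 360, 360, 360
Constant fifth difference = 360.
Extend backward: 1752 − 360 = 1392;  3420 − 1392 = 2028;  3342 − 2028 = 1314;  1607 − 1314 = 293;  257 − 293 = -36

-36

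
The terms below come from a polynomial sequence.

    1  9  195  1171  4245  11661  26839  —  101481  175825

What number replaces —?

54615

Using the first 7 terms:
First differences: 8  186  976  3074  7416  15178
Second differences: 178  790  2098  4342  7762
Third differences: 612  1308  2244  3420
Fourth differences: 696  936  1176
Fifth differences: 240  240
Constant fifth difference = 240.
Extend forward: 1176 + 240 = 1416;  3420 + 1416 = 4836;  7762 + 4836 = 12598;  15178 + 12598 = 27776;  26839 + 27776 = 54615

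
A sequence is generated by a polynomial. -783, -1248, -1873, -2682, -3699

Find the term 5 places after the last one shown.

-12744

Δ: -465  -625  -809  -1017
Δ²: -160  -184  -208
Δ³: -24  -24
Constant third difference = -24, so extend:
-208 − 24 = -232;  -1017 − 232 = -1249;  -3699 − 1249 = -4948
-232 − 24 = -256;  -1249 − 256 = -1505;  -4948 − 1505 = -6453
-256 − 24 = -280;  -1505 − 280 = -1785;  -6453 − 1785 = -8238
-280 − 24 = -304;  -1785 − 304 = -2089;  -8238 − 2089 = -10327
-304 − 24 = -328;  -2089 − 328 = -2417;  -10327 − 2417 = -12744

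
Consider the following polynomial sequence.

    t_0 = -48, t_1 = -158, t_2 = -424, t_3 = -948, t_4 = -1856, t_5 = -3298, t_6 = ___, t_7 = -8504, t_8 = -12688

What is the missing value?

Using the first 6 terms:
-110, -266, -524, -908, -1442
-156, -258, -384, -534
-102, -126, -150
-24, -24
Constant fourth difference = -24.
Extend forward: -150 − 24 = -174;  -534 − 174 = -708;  -1442 − 708 = -2150;  -3298 − 2150 = -5448

-5448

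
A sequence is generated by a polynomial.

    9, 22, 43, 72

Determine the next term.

First differences: 13 , 21 , 29
Second differences: 8 , 8
Constant second difference = 8, so extend:
29 + 8 = 37;  72 + 37 = 109

109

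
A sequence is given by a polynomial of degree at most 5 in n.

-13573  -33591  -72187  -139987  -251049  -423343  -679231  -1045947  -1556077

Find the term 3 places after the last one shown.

-4363171

First differences: -20018, -38596, -67800, -111062, -172294, -255888, -366716, -510130
Second differences: -18578, -29204, -43262, -61232, -83594, -110828, -143414
Third differences: -10626, -14058, -17970, -22362, -27234, -32586
Fourth differences: -3432, -3912, -4392, -4872, -5352
Fifth differences: -480, -480, -480, -480
Constant fifth difference = -480, so extend:
-5352 − 480 = -5832;  -32586 − 5832 = -38418;  -143414 − 38418 = -181832;  -510130 − 181832 = -691962;  -1556077 − 691962 = -2248039
-5832 − 480 = -6312;  -38418 − 6312 = -44730;  -181832 − 44730 = -226562;  -691962 − 226562 = -918524;  -2248039 − 918524 = -3166563
-6312 − 480 = -6792;  -44730 − 6792 = -51522;  -226562 − 51522 = -278084;  -918524 − 278084 = -1196608;  -3166563 − 1196608 = -4363171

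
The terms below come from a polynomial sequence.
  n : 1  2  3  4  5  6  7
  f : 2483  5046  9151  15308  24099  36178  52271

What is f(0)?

1024

2563, 4105, 6157, 8791, 12079, 16093
1542, 2052, 2634, 3288, 4014
510, 582, 654, 726
72, 72, 72
The fourth differences are constant at 72.
Work back: 510 − 72 = 438;  1542 − 438 = 1104;  2563 − 1104 = 1459;  2483 − 1459 = 1024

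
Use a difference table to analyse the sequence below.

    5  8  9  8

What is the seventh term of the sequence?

First differences: 3 , 1 , -1
Second differences: -2 , -2
Second differences constant at -2.
-1 − 2 = -3;  8 − 3 = 5
-3 − 2 = -5;  5 − 5 = 0
-5 − 2 = -7;  0 − 7 = -7

-7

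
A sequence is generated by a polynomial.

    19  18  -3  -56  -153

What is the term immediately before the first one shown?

12

First differences: -1  -21  -53  -97
Second differences: -20  -32  -44
Third differences: -12  -12
The third differences are constant at -12.
Work back: -20 + 12 = -8;  -1 + 8 = 7;  19 − 7 = 12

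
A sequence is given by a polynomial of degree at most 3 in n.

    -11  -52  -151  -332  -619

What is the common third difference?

First differences: -41, -99, -181, -287
Second differences: -58, -82, -106
Third differences: -24, -24

-24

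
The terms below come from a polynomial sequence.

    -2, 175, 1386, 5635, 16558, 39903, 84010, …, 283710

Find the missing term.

Using the first 7 terms:
D1: 177  1211  4249  10923  23345  44107
D2: 1034  3038  6674  12422  20762
D3: 2004  3636  5748  8340
D4: 1632  2112  2592
D5: 480  480
Constant fifth difference = 480.
Extend forward: 2592 + 480 = 3072;  8340 + 3072 = 11412;  20762 + 11412 = 32174;  44107 + 32174 = 76281;  84010 + 76281 = 160291

160291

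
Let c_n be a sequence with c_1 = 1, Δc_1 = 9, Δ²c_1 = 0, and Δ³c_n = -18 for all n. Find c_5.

-35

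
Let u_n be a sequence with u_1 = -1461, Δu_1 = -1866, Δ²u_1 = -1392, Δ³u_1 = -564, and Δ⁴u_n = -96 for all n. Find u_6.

Build the table forward from the leading diagonal:
Fourth differences: -96  -96  -96  -96  -96  -96
Third differences: -564  -660  -756  -852  -948  -1044
Second differences: -1392  -1956  -2616  -3372  -4224  -5172
First differences: -1866  -3258  -5214  -7830  -11202  -15426
u: -1461  -3327  -6585  -11799  -19629  -30831

-30831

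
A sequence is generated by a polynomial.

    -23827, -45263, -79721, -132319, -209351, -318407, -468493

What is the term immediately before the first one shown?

-11351

Δ: -21436  -34458  -52598  -77032  -109056  -150086
Δ²: -13022  -18140  -24434  -32024  -41030
Δ³: -5118  -6294  -7590  -9006
Δ⁴: -1176  -1296  -1416
Δ⁵: -120  -120
The fifth differences are constant at -120.
Work back: -1176 + 120 = -1056;  -5118 + 1056 = -4062;  -13022 + 4062 = -8960;  -21436 + 8960 = -12476;  -23827 + 12476 = -11351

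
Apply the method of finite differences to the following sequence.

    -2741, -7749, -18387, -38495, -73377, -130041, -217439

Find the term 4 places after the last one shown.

Δ: -5008  -10638  -20108  -34882  -56664  -87398
Δ²: -5630  -9470  -14774  -21782  -30734
Δ³: -3840  -5304  -7008  -8952
Δ⁴: -1464  -1704  -1944
Δ⁵: -240  -240
The fifth differences are constant (-240).
-1944 − 240 = -2184;  -8952 − 2184 = -11136;  -30734 − 11136 = -41870;  -87398 − 41870 = -129268;  -217439 − 129268 = -346707
-2184 − 240 = -2424;  -11136 − 2424 = -13560;  -41870 − 13560 = -55430;  -129268 − 55430 = -184698;  -346707 − 184698 = -531405
-2424 − 240 = -2664;  -13560 − 2664 = -16224;  -55430 − 16224 = -71654;  -184698 − 71654 = -256352;  -531405 − 256352 = -787757
-2664 − 240 = -2904;  -16224 − 2904 = -19128;  -71654 − 19128 = -90782;  -256352 − 90782 = -347134;  -787757 − 347134 = -1134891

-1134891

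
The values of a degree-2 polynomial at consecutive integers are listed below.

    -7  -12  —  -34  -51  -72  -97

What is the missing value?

-21

Using the last 4 terms:
-17, -21, -25
-4, -4
Constant second difference = -4.
Extend backward: -17 + 4 = -13;  -34 + 13 = -21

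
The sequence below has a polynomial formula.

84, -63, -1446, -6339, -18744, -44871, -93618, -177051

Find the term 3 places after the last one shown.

D1: -147, -1383, -4893, -12405, -26127, -48747, -83433
D2: -1236, -3510, -7512, -13722, -22620, -34686
D3: -2274, -4002, -6210, -8898, -12066
D4: -1728, -2208, -2688, -3168
D5: -480, -480, -480
The fifth differences are constant (-480).
-3168 − 480 = -3648;  -12066 − 3648 = -15714;  -34686 − 15714 = -50400;  -83433 − 50400 = -133833;  -177051 − 133833 = -310884
-3648 − 480 = -4128;  -15714 − 4128 = -19842;  -50400 − 19842 = -70242;  -133833 − 70242 = -204075;  -310884 − 204075 = -514959
-4128 − 480 = -4608;  -19842 − 4608 = -24450;  -70242 − 24450 = -94692;  -204075 − 94692 = -298767;  -514959 − 298767 = -813726

-813726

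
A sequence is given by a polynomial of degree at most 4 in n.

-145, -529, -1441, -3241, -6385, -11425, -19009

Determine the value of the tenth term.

-384, -912, -1800, -3144, -5040, -7584
-528, -888, -1344, -1896, -2544
-360, -456, -552, -648
-96, -96, -96
The fourth differences are constant (-96).
-648 − 96 = -744;  -2544 − 744 = -3288;  -7584 − 3288 = -10872;  -19009 − 10872 = -29881
-744 − 96 = -840;  -3288 − 840 = -4128;  -10872 − 4128 = -15000;  -29881 − 15000 = -44881
-840 − 96 = -936;  -4128 − 936 = -5064;  -15000 − 5064 = -20064;  -44881 − 20064 = -64945

-64945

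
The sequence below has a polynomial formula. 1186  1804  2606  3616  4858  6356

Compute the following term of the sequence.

8134

Δ: 618  802  1010  1242  1498
Δ²: 184  208  232  256
Δ³: 24  24  24
Third differences constant at 24.
256 + 24 = 280;  1498 + 280 = 1778;  6356 + 1778 = 8134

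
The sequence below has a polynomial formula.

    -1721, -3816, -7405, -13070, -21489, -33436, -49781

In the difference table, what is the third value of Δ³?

Δ: -2095, -3589, -5665, -8419, -11947, -16345
Δ²: -1494, -2076, -2754, -3528, -4398
Δ³: -582, -678, -774, -870
Δ⁴: -96, -96, -96

-774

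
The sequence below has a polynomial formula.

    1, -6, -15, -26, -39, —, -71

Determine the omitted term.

-54

Using the first 5 terms:
D1: -7  -9  -11  -13
D2: -2  -2  -2
Constant second difference = -2.
Extend forward: -13 − 2 = -15;  -39 − 15 = -54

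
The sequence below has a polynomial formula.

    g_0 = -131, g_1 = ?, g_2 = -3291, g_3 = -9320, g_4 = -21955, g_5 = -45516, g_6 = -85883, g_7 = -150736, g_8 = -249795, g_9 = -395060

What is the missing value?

-868

Using the last 8 terms:
-6029  -12635  -23561  -40367  -64853  -99059  -145265
-6606  -10926  -16806  -24486  -34206  -46206
-4320  -5880  -7680  -9720  -12000
-1560  -1800  -2040  -2280
-240  -240  -240
Constant fifth difference = -240.
Extend backward: -1560 + 240 = -1320;  -4320 + 1320 = -3000;  -6606 + 3000 = -3606;  -6029 + 3606 = -2423;  -3291 + 2423 = -868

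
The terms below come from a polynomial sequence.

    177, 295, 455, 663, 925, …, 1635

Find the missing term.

1247

Using the first 5 terms:
First differences: 118  160  208  262
Second differences: 42  48  54
Third differences: 6  6
Constant third difference = 6.
Extend forward: 54 + 6 = 60;  262 + 60 = 322;  925 + 322 = 1247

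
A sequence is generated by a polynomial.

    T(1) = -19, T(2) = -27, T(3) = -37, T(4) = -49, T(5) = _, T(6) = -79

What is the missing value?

Using the first 4 terms:
D1: -8, -10, -12
D2: -2, -2
Constant second difference = -2.
Extend forward: -12 − 2 = -14;  -49 − 14 = -63

-63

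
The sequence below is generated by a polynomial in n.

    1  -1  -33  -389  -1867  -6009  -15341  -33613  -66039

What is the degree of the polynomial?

5

First differences: -2, -32, -356, -1478, -4142, -9332, -18272, -32426
Second differences: -30, -324, -1122, -2664, -5190, -8940, -14154
Third differences: -294, -798, -1542, -2526, -3750, -5214
Fourth differences: -504, -744, -984, -1224, -1464
Fifth differences: -240, -240, -240, -240
The fifth differences are constant, so the polynomial has degree 5.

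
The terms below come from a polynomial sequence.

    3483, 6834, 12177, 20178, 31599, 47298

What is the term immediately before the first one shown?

First differences: 3351  5343  8001  11421  15699
Second differences: 1992  2658  3420  4278
Third differences: 666  762  858
Fourth differences: 96  96
The fourth differences are constant at 96.
Work back: 666 − 96 = 570;  1992 − 570 = 1422;  3351 − 1422 = 1929;  3483 − 1929 = 1554

1554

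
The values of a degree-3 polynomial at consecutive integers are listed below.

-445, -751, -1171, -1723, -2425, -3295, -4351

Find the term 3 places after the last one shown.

-8815

D1: -306  -420  -552  -702  -870  -1056
D2: -114  -132  -150  -168  -186
D3: -18  -18  -18  -18
Constant third difference = -18, so extend:
-186 − 18 = -204;  -1056 − 204 = -1260;  -4351 − 1260 = -5611
-204 − 18 = -222;  -1260 − 222 = -1482;  -5611 − 1482 = -7093
-222 − 18 = -240;  -1482 − 240 = -1722;  -7093 − 1722 = -8815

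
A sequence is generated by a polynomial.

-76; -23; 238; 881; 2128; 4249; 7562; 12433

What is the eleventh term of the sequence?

Δ: 53, 261, 643, 1247, 2121, 3313, 4871
Δ²: 208, 382, 604, 874, 1192, 1558
Δ³: 174, 222, 270, 318, 366
Δ⁴: 48, 48, 48, 48
Constant fourth difference = 48, so extend:
366 + 48 = 414;  1558 + 414 = 1972;  4871 + 1972 = 6843;  12433 + 6843 = 19276
414 + 48 = 462;  1972 + 462 = 2434;  6843 + 2434 = 9277;  19276 + 9277 = 28553
462 + 48 = 510;  2434 + 510 = 2944;  9277 + 2944 = 12221;  28553 + 12221 = 40774

40774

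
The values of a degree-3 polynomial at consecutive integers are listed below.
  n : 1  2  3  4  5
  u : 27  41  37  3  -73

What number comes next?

-203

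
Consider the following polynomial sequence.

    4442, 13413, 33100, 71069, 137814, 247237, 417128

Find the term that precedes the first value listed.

1069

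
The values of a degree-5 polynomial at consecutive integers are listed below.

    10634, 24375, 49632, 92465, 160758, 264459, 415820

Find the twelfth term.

Δ: 13741, 25257, 42833, 68293, 103701, 151361
Δ²: 11516, 17576, 25460, 35408, 47660
Δ³: 6060, 7884, 9948, 12252
Δ⁴: 1824, 2064, 2304
Δ⁵: 240, 240
Constant fifth difference = 240, so extend:
2304 + 240 = 2544;  12252 + 2544 = 14796;  47660 + 14796 = 62456;  151361 + 62456 = 213817;  415820 + 213817 = 629637
2544 + 240 = 2784;  14796 + 2784 = 17580;  62456 + 17580 = 80036;  213817 + 80036 = 293853;  629637 + 293853 = 923490
2784 + 240 = 3024;  17580 + 3024 = 20604;  80036 + 20604 = 100640;  293853 + 100640 = 394493;  923490 + 394493 = 1317983
3024 + 240 = 3264;  20604 + 3264 = 23868;  100640 + 23868 = 124508;  394493 + 124508 = 519001;  1317983 + 519001 = 1836984
3264 + 240 = 3504;  23868 + 3504 = 27372;  124508 + 27372 = 151880;  519001 + 151880 = 670881;  1836984 + 670881 = 2507865

2507865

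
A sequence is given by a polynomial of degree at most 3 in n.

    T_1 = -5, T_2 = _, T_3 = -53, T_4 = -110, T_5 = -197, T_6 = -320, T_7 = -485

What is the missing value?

-20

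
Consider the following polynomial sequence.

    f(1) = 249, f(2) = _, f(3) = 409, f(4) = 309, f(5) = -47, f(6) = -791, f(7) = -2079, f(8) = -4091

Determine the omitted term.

361

Using the last 6 terms:
-100  -356  -744  -1288  -2012
-256  -388  -544  -724
-132  -156  -180
-24  -24
Constant fourth difference = -24.
Extend backward: -132 + 24 = -108;  -256 + 108 = -148;  -100 + 148 = 48;  409 − 48 = 361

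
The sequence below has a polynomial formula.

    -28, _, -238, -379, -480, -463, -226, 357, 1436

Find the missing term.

-111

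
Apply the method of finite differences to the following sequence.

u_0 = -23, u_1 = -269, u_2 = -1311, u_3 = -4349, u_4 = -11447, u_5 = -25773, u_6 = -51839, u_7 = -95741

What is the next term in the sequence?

-165399

-246 , -1042 , -3038 , -7098 , -14326 , -26066 , -43902
-796 , -1996 , -4060 , -7228 , -11740 , -17836
-1200 , -2064 , -3168 , -4512 , -6096
-864 , -1104 , -1344 , -1584
-240 , -240 , -240
Fifth differences constant at -240.
-1584 − 240 = -1824;  -6096 − 1824 = -7920;  -17836 − 7920 = -25756;  -43902 − 25756 = -69658;  -95741 − 69658 = -165399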